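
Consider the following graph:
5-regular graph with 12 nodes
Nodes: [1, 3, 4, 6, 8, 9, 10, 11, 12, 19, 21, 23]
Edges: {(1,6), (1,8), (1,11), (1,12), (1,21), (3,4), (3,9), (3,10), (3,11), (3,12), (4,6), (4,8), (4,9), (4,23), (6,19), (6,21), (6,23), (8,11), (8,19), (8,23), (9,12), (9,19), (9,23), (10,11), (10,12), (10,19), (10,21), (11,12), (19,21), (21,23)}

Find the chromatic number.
Clique number ω(G) = 4 (lower bound: χ ≥ ω).
The clique on [3, 10, 11, 12] has size 4, forcing χ ≥ 4, and the coloring below uses 4 colors, so χ(G) = 4.
A valid 4-coloring: color 1: [9, 11, 21]; color 2: [6, 8, 12]; color 3: [1, 4, 10]; color 4: [3, 19, 23].

χ(G) = 4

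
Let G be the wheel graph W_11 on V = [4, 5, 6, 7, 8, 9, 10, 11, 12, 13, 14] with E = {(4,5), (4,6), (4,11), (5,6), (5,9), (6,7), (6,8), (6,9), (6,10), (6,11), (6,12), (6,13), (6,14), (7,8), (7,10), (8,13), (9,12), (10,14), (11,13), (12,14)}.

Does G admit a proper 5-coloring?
Yes, G is 5-colorable

A valid 5-coloring: color 1: [6]; color 2: [4, 7, 9, 13, 14]; color 3: [5, 8, 10, 11, 12].
(χ(G) = 3 ≤ 5.)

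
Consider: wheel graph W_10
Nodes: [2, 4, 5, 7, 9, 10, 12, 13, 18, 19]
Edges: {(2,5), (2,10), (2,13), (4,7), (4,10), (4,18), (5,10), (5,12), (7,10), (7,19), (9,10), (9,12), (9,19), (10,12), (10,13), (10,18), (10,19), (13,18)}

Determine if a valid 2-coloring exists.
The clique on vertices [2, 5, 10] has size 3 > 2, so it alone needs 3 colors.

No, G is not 2-colorable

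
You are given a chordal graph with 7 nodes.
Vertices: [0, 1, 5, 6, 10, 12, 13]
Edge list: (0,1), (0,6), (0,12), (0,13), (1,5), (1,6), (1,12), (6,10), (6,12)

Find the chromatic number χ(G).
χ(G) = 4

Clique number ω(G) = 4 (lower bound: χ ≥ ω).
The clique on [0, 1, 6, 12] has size 4, forcing χ ≥ 4, and the coloring below uses 4 colors, so χ(G) = 4.
A valid 4-coloring: color 1: [5, 6, 13]; color 2: [0, 10]; color 3: [1]; color 4: [12].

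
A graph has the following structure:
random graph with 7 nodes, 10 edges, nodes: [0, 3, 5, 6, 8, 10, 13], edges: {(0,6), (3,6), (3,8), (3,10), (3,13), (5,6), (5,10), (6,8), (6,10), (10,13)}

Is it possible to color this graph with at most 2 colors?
The clique on vertices [3, 10, 13] has size 3 > 2, so it alone needs 3 colors.

No, G is not 2-colorable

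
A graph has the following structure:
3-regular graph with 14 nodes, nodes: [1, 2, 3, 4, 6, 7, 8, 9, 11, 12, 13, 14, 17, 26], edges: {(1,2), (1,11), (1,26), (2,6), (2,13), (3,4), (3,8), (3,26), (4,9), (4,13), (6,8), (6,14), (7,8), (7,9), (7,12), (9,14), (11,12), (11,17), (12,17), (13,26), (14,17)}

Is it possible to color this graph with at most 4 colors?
A valid 4-coloring: color 1: [2, 4, 7, 11, 14, 26]; color 2: [1, 8, 9, 13, 17]; color 3: [3, 6, 12].
(χ(G) = 3 ≤ 4.)

Yes, G is 4-colorable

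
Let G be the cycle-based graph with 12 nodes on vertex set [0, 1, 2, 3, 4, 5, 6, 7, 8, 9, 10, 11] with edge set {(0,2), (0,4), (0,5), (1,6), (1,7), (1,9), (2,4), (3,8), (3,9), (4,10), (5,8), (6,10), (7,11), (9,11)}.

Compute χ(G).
χ(G) = 3

Clique number ω(G) = 3 (lower bound: χ ≥ ω).
The clique on [0, 2, 4] has size 3, forcing χ ≥ 3, and the coloring below uses 3 colors, so χ(G) = 3.
A valid 3-coloring: color 1: [0, 1, 3, 10, 11]; color 2: [4, 6, 7, 8, 9]; color 3: [2, 5].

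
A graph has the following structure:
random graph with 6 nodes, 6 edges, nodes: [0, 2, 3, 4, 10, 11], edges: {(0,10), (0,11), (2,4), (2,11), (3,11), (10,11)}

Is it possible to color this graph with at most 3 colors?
A valid 3-coloring: color 1: [4, 11]; color 2: [0, 2, 3]; color 3: [10].
(χ(G) = 3 ≤ 3.)

Yes, G is 3-colorable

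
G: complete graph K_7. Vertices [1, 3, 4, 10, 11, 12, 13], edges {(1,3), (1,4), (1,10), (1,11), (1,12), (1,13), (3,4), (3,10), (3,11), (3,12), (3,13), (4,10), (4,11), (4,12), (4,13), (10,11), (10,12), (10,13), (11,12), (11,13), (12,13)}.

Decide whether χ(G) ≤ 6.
No, G is not 6-colorable

The clique on vertices [1, 3, 4, 10, 11, 12, 13] has size 7 > 6, so it alone needs 7 colors.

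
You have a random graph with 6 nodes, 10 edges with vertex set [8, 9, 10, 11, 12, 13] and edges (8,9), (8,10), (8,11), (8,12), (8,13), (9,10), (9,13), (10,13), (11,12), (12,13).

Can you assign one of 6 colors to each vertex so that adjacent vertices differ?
Yes, G is 6-colorable

A valid 6-coloring: color 1: [8]; color 2: [11, 13]; color 3: [9, 12]; color 4: [10].
(χ(G) = 4 ≤ 6.)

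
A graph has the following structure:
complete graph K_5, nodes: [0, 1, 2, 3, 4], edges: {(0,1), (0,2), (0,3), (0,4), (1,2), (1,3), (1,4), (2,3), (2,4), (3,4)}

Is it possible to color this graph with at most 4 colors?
No, G is not 4-colorable

The clique on vertices [0, 1, 2, 3, 4] has size 5 > 4, so it alone needs 5 colors.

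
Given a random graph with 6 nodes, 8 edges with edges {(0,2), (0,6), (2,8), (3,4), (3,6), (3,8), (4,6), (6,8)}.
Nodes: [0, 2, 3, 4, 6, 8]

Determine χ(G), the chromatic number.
Clique number ω(G) = 3 (lower bound: χ ≥ ω).
The clique on [3, 6, 8] has size 3, forcing χ ≥ 3, and the coloring below uses 3 colors, so χ(G) = 3.
A valid 3-coloring: color 1: [2, 6]; color 2: [0, 4, 8]; color 3: [3].

χ(G) = 3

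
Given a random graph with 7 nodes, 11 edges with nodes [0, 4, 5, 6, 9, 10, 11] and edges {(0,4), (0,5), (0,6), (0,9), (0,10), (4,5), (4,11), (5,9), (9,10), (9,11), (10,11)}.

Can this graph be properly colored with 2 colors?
The clique on vertices [0, 9, 10] has size 3 > 2, so it alone needs 3 colors.

No, G is not 2-colorable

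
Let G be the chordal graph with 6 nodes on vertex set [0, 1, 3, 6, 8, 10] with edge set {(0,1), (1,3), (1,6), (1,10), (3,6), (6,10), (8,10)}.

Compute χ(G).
χ(G) = 3

Clique number ω(G) = 3 (lower bound: χ ≥ ω).
The clique on [1, 6, 10] has size 3, forcing χ ≥ 3, and the coloring below uses 3 colors, so χ(G) = 3.
A valid 3-coloring: color 1: [1, 8]; color 2: [0, 3, 10]; color 3: [6].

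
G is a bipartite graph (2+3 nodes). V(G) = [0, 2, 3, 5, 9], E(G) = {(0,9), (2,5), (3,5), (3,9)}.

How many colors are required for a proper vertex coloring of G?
Clique number ω(G) = 2 (lower bound: χ ≥ ω).
The graph is bipartite (no odd cycle), so 2 colors suffice: χ(G) = 2.
A valid 2-coloring: color 1: [5, 9]; color 2: [0, 2, 3].

χ(G) = 2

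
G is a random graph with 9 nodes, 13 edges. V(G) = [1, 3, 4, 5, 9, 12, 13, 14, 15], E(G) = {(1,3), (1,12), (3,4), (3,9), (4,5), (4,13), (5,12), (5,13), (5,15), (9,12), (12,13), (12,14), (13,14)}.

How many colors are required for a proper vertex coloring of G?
χ(G) = 3

Clique number ω(G) = 3 (lower bound: χ ≥ ω).
The clique on [4, 5, 13] has size 3, forcing χ ≥ 3, and the coloring below uses 3 colors, so χ(G) = 3.
A valid 3-coloring: color 1: [4, 12, 15]; color 2: [3, 13]; color 3: [1, 5, 9, 14].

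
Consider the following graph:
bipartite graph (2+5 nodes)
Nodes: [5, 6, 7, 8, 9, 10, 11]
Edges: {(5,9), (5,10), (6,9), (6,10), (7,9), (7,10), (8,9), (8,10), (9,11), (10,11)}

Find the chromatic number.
Clique number ω(G) = 2 (lower bound: χ ≥ ω).
The graph is bipartite (no odd cycle), so 2 colors suffice: χ(G) = 2.
A valid 2-coloring: color 1: [9, 10]; color 2: [5, 6, 7, 8, 11].

χ(G) = 2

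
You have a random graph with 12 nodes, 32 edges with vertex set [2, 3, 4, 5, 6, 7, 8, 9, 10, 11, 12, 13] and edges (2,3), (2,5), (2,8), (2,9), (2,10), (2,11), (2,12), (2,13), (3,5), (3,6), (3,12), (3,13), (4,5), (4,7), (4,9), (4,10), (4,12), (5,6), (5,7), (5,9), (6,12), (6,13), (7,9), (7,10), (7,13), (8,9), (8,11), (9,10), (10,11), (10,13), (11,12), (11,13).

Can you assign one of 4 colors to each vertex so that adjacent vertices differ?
A valid 4-coloring: color 1: [2, 4, 6]; color 2: [5, 8, 10, 12]; color 3: [9, 13]; color 4: [3, 7, 11].
(χ(G) = 4 ≤ 4.)

Yes, G is 4-colorable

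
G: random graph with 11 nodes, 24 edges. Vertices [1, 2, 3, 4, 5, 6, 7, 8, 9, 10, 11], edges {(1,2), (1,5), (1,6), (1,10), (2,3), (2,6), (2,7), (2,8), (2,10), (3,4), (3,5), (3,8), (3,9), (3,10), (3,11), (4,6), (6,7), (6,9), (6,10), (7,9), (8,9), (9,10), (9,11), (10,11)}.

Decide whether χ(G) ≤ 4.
Yes, G is 4-colorable

A valid 4-coloring: color 1: [3, 6]; color 2: [2, 4, 5, 9]; color 3: [7, 8, 10]; color 4: [1, 11].
(χ(G) = 4 ≤ 4.)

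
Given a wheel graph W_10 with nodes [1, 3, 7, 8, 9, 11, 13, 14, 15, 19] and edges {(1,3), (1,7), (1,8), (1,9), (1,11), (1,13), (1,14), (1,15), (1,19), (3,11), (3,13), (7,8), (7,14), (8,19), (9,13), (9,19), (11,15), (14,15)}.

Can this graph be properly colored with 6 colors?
Yes, G is 6-colorable

A valid 6-coloring: color 1: [1]; color 2: [7, 11, 13, 19]; color 3: [3, 8, 9, 15]; color 4: [14].
(χ(G) = 4 ≤ 6.)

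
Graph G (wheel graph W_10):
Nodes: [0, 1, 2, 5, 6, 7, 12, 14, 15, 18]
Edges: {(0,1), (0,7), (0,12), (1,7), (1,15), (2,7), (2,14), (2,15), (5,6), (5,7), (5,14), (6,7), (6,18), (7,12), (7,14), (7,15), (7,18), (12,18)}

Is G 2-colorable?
The clique on vertices [0, 1, 7] has size 3 > 2, so it alone needs 3 colors.

No, G is not 2-colorable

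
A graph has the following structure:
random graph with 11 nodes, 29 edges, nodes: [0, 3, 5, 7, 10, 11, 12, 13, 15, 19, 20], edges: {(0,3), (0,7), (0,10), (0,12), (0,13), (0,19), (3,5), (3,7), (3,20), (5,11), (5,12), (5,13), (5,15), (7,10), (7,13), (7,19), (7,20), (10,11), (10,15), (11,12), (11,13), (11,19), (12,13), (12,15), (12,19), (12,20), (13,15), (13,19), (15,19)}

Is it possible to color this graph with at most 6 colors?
Yes, G is 6-colorable

A valid 6-coloring: color 1: [3, 10, 13]; color 2: [7, 12]; color 3: [0, 11, 15, 20]; color 4: [5, 19].
(χ(G) = 4 ≤ 6.)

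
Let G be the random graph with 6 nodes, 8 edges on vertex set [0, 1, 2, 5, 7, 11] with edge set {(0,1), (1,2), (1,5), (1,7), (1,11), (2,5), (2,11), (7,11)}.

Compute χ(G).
Clique number ω(G) = 3 (lower bound: χ ≥ ω).
The clique on [1, 2, 11] has size 3, forcing χ ≥ 3, and the coloring below uses 3 colors, so χ(G) = 3.
A valid 3-coloring: color 1: [1]; color 2: [0, 2, 7]; color 3: [5, 11].

χ(G) = 3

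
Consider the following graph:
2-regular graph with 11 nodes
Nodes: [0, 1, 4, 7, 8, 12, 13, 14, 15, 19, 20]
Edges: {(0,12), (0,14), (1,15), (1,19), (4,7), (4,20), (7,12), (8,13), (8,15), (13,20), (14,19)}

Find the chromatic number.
Clique number ω(G) = 2 (lower bound: χ ≥ ω).
Odd cycle [12, 7, 4, 20, 13, 8, 15, 1, 19, 14, 0] needs 3 colors (χ ≥ 3).
The coloring below uses 3 colors, so χ(G) = 3.
A valid 3-coloring: color 1: [1, 4, 12, 13, 14]; color 2: [0, 7, 15, 19, 20]; color 3: [8].

χ(G) = 3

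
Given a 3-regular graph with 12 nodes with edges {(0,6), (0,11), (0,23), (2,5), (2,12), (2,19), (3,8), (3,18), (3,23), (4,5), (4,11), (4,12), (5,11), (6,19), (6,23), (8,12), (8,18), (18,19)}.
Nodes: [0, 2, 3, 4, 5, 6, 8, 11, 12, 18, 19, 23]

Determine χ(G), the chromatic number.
Clique number ω(G) = 3 (lower bound: χ ≥ ω).
The clique on [0, 6, 23] has size 3, forcing χ ≥ 3, and the coloring below uses 3 colors, so χ(G) = 3.
A valid 3-coloring: color 1: [0, 3, 5, 12, 19]; color 2: [2, 4, 18, 23]; color 3: [6, 8, 11].

χ(G) = 3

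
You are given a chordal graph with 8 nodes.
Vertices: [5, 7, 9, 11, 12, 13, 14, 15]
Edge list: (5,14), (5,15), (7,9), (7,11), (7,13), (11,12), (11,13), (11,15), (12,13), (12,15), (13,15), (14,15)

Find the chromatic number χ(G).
χ(G) = 4

Clique number ω(G) = 4 (lower bound: χ ≥ ω).
The clique on [11, 12, 13, 15] has size 4, forcing χ ≥ 4, and the coloring below uses 4 colors, so χ(G) = 4.
A valid 4-coloring: color 1: [7, 15]; color 2: [5, 9, 13]; color 3: [11, 14]; color 4: [12].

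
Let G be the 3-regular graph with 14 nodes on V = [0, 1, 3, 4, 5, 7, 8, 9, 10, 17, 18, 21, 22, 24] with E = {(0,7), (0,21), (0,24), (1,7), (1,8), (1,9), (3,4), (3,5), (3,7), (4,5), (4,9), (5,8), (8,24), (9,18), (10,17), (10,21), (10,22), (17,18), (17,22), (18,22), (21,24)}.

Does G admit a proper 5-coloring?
Yes, G is 5-colorable

A valid 5-coloring: color 1: [1, 5, 10, 18, 24]; color 2: [4, 7, 8, 17, 21]; color 3: [0, 3, 9, 22].
(χ(G) = 3 ≤ 5.)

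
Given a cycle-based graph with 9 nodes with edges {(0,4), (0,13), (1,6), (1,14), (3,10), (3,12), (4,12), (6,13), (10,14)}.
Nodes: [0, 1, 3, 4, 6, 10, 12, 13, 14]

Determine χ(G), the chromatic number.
Clique number ω(G) = 2 (lower bound: χ ≥ ω).
Odd cycle [10, 14, 1, 6, 13, 0, 4, 12, 3] needs 3 colors (χ ≥ 3).
The coloring below uses 3 colors, so χ(G) = 3.
A valid 3-coloring: color 1: [1, 10, 12, 13]; color 2: [0, 3, 6, 14]; color 3: [4].

χ(G) = 3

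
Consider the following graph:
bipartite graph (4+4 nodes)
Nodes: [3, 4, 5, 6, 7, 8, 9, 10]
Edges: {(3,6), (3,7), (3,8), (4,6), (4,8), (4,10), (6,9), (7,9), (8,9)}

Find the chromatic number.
χ(G) = 2

Clique number ω(G) = 2 (lower bound: χ ≥ ω).
The graph is bipartite (no odd cycle), so 2 colors suffice: χ(G) = 2.
A valid 2-coloring: color 1: [5, 6, 7, 8, 10]; color 2: [3, 4, 9].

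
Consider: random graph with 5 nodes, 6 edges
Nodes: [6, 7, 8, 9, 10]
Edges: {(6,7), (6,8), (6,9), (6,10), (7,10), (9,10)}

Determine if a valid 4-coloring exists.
A valid 4-coloring: color 1: [6]; color 2: [8, 10]; color 3: [7, 9].
(χ(G) = 3 ≤ 4.)

Yes, G is 4-colorable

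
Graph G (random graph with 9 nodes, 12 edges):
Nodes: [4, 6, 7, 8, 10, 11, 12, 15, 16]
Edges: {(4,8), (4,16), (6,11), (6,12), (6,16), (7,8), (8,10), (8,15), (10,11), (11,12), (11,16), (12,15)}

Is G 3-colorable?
A valid 3-coloring: color 1: [4, 7, 11, 15]; color 2: [6, 8]; color 3: [10, 12, 16].
(χ(G) = 3 ≤ 3.)

Yes, G is 3-colorable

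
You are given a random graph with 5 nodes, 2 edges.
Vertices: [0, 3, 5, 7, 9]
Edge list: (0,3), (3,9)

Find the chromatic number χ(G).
χ(G) = 2

Clique number ω(G) = 2 (lower bound: χ ≥ ω).
The graph is bipartite (no odd cycle), so 2 colors suffice: χ(G) = 2.
A valid 2-coloring: color 1: [3, 5, 7]; color 2: [0, 9].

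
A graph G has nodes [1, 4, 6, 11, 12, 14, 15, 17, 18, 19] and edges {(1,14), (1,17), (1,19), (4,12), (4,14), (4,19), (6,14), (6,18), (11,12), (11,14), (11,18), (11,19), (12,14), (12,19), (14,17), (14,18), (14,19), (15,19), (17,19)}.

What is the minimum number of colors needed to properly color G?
χ(G) = 4

Clique number ω(G) = 4 (lower bound: χ ≥ ω).
The clique on [1, 14, 17, 19] has size 4, forcing χ ≥ 4, and the coloring below uses 4 colors, so χ(G) = 4.
A valid 4-coloring: color 1: [14, 15]; color 2: [18, 19]; color 3: [1, 6, 12]; color 4: [4, 11, 17].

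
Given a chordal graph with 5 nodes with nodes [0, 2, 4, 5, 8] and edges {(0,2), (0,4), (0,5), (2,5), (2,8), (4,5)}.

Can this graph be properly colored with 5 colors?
Yes, G is 5-colorable

A valid 5-coloring: color 1: [5, 8]; color 2: [2, 4]; color 3: [0].
(χ(G) = 3 ≤ 5.)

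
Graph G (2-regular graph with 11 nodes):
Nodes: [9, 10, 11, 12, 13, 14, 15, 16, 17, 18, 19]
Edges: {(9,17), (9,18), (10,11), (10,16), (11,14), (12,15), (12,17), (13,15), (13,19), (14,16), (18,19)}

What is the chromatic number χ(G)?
Clique number ω(G) = 2 (lower bound: χ ≥ ω).
Odd cycle [19, 13, 15, 12, 17, 9, 18] needs 3 colors (χ ≥ 3).
The coloring below uses 3 colors, so χ(G) = 3.
A valid 3-coloring: color 1: [9, 10, 12, 14, 19]; color 2: [11, 15, 16, 17, 18]; color 3: [13].

χ(G) = 3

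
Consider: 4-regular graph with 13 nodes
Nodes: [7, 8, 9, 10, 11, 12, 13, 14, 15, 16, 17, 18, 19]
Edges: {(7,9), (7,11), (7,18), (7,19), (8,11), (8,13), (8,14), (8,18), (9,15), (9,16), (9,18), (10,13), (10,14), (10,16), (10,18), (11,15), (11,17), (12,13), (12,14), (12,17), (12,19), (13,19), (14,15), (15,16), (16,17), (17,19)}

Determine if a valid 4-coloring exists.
A valid 4-coloring: color 1: [13, 15, 17, 18]; color 2: [9, 10, 11, 19]; color 3: [7, 8, 12, 16]; color 4: [14].
(χ(G) = 3 ≤ 4.)

Yes, G is 4-colorable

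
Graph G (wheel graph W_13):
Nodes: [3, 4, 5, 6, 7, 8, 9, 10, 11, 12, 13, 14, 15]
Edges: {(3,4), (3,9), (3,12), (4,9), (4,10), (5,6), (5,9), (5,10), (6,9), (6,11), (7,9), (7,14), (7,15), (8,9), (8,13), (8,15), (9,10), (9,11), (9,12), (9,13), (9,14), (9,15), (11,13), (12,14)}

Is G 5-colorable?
Yes, G is 5-colorable

A valid 5-coloring: color 1: [9]; color 2: [4, 5, 7, 8, 11, 12]; color 3: [3, 6, 10, 13, 14, 15].
(χ(G) = 3 ≤ 5.)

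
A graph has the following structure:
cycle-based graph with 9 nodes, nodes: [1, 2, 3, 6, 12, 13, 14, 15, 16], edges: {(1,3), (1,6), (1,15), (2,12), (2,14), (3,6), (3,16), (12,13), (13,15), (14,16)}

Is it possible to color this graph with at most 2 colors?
The clique on vertices [1, 3, 6] has size 3 > 2, so it alone needs 3 colors.

No, G is not 2-colorable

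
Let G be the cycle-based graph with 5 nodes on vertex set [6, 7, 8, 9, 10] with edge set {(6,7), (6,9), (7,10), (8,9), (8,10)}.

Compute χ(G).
χ(G) = 3

Clique number ω(G) = 2 (lower bound: χ ≥ ω).
Odd cycle [7, 6, 9, 8, 10] needs 3 colors (χ ≥ 3).
The coloring below uses 3 colors, so χ(G) = 3.
A valid 3-coloring: color 1: [7, 8]; color 2: [6, 10]; color 3: [9].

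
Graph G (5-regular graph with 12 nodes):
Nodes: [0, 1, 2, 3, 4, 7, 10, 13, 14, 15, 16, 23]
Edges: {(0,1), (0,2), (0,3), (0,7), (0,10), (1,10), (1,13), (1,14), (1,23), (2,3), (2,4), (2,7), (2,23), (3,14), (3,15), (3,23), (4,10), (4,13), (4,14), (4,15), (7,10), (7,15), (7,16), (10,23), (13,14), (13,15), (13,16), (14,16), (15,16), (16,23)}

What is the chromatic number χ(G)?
χ(G) = 4

Clique number ω(G) = 3 (lower bound: χ ≥ ω).
Suppose a proper 3-coloring c exists. The clique [0, 1, 10] takes 3 distinct colors; by symmetry let c(0) = 1, c(1) = 2, c(10) = 3.
- Vertex 7: neighbors [0, 10] already have colors [1, 3] ⇒ c(7) = 2.
- Vertex 2: neighbors [0, 7] already have colors [1, 2] ⇒ c(2) = 3.
- Vertex 3: neighbors [0, 2] already have colors [1, 3] ⇒ c(3) = 2.
- Vertex 23: neighbors [1, 2] already have colors [2, 3] ⇒ c(23) = 1.
- Vertex 16: neighbors [23, 7] already have colors [1, 2] ⇒ c(16) = 3.
- Vertex 13: neighbors [1, 16] already have colors [2, 3] ⇒ c(13) = 1.
- Vertex 14: neighbors [13, 1, 16] already have colors [1, 2, 3] — all 3 colors blocked. Contradiction.
The forced assignments end in a contradiction, so G has no proper 3-coloring (χ ≥ 4).
The coloring below uses 4 colors, so χ(G) = 4.
A valid 4-coloring: color 1: [3, 7, 13]; color 2: [0, 14, 15, 23]; color 3: [2, 10, 16]; color 4: [1, 4].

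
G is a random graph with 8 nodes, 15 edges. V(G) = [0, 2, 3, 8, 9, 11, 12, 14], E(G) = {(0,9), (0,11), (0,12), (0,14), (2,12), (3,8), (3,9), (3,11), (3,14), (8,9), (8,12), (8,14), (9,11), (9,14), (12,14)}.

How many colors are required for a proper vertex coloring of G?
χ(G) = 4

Clique number ω(G) = 4 (lower bound: χ ≥ ω).
The clique on [3, 8, 9, 14] has size 4, forcing χ ≥ 4, and the coloring below uses 4 colors, so χ(G) = 4.
A valid 4-coloring: color 1: [2, 11, 14]; color 2: [9, 12]; color 3: [0, 3]; color 4: [8].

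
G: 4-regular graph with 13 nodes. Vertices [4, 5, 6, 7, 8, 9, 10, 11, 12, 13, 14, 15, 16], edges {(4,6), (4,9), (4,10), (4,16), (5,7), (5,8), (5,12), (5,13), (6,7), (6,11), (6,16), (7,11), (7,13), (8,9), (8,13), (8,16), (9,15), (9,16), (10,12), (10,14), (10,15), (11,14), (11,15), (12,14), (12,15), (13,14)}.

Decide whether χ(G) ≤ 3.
Yes, G is 3-colorable

A valid 3-coloring: color 1: [5, 10, 11, 16]; color 2: [6, 9, 12, 13]; color 3: [4, 7, 8, 14, 15].
(χ(G) = 3 ≤ 3.)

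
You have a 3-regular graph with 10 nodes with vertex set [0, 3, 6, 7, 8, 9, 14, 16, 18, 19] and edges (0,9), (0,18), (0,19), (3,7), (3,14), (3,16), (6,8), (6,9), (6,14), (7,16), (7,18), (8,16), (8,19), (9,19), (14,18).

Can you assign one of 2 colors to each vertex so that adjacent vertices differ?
No, G is not 2-colorable

The clique on vertices [0, 9, 19] has size 3 > 2, so it alone needs 3 colors.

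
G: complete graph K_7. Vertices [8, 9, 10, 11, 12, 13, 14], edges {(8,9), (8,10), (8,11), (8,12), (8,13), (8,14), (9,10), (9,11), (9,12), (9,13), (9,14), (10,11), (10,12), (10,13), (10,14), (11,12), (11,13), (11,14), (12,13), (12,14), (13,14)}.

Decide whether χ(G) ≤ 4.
The clique on vertices [8, 9, 10, 11, 12, 13, 14] has size 7 > 4, so it alone needs 7 colors.

No, G is not 4-colorable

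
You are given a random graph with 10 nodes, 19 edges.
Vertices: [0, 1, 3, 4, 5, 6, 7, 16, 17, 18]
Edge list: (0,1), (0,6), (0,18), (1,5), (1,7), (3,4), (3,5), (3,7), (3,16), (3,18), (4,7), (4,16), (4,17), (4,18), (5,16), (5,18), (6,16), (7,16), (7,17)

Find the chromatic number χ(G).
χ(G) = 4

Clique number ω(G) = 4 (lower bound: χ ≥ ω).
The clique on [3, 4, 7, 16] has size 4, forcing χ ≥ 4, and the coloring below uses 4 colors, so χ(G) = 4.
A valid 4-coloring: color 1: [0, 4, 5]; color 2: [1, 3, 6, 17]; color 3: [7, 18]; color 4: [16].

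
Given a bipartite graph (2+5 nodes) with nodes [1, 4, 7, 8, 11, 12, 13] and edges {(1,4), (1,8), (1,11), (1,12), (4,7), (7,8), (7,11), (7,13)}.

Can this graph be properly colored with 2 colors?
Yes, G is 2-colorable

A valid 2-coloring: color 1: [1, 7]; color 2: [4, 8, 11, 12, 13].
(χ(G) = 2 ≤ 2.)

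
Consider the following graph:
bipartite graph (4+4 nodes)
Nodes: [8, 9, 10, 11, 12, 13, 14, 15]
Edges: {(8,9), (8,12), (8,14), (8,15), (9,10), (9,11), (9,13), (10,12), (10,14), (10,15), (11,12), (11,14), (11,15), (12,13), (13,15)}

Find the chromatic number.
Clique number ω(G) = 2 (lower bound: χ ≥ ω).
The graph is bipartite (no odd cycle), so 2 colors suffice: χ(G) = 2.
A valid 2-coloring: color 1: [8, 10, 11, 13]; color 2: [9, 12, 14, 15].

χ(G) = 2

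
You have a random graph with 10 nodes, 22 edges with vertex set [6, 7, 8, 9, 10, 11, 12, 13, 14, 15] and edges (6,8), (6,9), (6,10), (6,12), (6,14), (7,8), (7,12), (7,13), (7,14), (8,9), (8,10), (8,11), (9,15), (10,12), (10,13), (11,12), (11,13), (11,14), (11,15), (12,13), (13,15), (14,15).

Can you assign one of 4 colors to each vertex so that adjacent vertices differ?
A valid 4-coloring: color 1: [6, 7, 11]; color 2: [8, 13, 14]; color 3: [10, 15]; color 4: [9, 12].
(χ(G) = 4 ≤ 4.)

Yes, G is 4-colorable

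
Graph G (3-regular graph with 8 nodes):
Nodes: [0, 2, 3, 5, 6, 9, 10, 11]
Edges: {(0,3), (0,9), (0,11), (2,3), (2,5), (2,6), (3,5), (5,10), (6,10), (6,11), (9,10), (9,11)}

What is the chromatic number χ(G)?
χ(G) = 3

Clique number ω(G) = 3 (lower bound: χ ≥ ω).
The clique on [0, 9, 11] has size 3, forcing χ ≥ 3, and the coloring below uses 3 colors, so χ(G) = 3.
A valid 3-coloring: color 1: [5, 6, 9]; color 2: [3, 10, 11]; color 3: [0, 2].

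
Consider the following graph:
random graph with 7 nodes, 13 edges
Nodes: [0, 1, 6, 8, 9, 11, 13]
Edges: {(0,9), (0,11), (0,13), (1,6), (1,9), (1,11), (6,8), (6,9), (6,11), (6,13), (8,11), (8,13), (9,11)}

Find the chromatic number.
Clique number ω(G) = 4 (lower bound: χ ≥ ω).
The clique on [1, 6, 9, 11] has size 4, forcing χ ≥ 4, and the coloring below uses 4 colors, so χ(G) = 4.
A valid 4-coloring: color 1: [11, 13]; color 2: [0, 6]; color 3: [8, 9]; color 4: [1].

χ(G) = 4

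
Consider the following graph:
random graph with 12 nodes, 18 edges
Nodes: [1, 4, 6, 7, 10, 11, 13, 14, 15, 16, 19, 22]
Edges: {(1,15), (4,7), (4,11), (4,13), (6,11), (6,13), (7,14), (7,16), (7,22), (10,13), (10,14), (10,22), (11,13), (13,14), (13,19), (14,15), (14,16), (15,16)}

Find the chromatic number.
Clique number ω(G) = 3 (lower bound: χ ≥ ω).
The clique on [7, 14, 16] has size 3, forcing χ ≥ 3, and the coloring below uses 3 colors, so χ(G) = 3.
A valid 3-coloring: color 1: [7, 13, 15]; color 2: [1, 11, 14, 19, 22]; color 3: [4, 6, 10, 16].

χ(G) = 3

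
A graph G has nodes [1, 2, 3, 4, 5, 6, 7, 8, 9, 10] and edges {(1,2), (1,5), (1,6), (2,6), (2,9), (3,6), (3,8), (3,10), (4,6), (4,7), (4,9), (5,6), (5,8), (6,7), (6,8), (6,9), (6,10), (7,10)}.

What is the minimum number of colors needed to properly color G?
Clique number ω(G) = 3 (lower bound: χ ≥ ω).
Odd cycle [9, 4, 7, 10, 3, 8, 5, 1, 2] needs 3 colors (χ ≥ 3).
Vertex 6 is adjacent to every vertex of [1, 2, 3, 4, 5, 7, 8, 9, 10], which already need 3 colors among themselves, so 6 needs a new color (χ ≥ 4).
The coloring below uses 4 colors, so χ(G) = 4.
A valid 4-coloring: color 1: [6]; color 2: [1, 3, 7, 9]; color 3: [2, 4, 8, 10]; color 4: [5].

χ(G) = 4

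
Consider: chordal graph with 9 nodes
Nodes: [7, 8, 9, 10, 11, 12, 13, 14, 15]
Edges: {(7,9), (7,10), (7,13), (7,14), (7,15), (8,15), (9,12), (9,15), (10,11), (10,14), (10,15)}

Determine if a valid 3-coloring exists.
Yes, G is 3-colorable

A valid 3-coloring: color 1: [7, 8, 11, 12]; color 2: [13, 14, 15]; color 3: [9, 10].
(χ(G) = 3 ≤ 3.)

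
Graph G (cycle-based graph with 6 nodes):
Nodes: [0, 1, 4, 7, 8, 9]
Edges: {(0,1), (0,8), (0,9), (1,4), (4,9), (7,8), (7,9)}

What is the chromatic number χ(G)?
χ(G) = 2

Clique number ω(G) = 2 (lower bound: χ ≥ ω).
The graph is bipartite (no odd cycle), so 2 colors suffice: χ(G) = 2.
A valid 2-coloring: color 1: [0, 4, 7]; color 2: [1, 8, 9].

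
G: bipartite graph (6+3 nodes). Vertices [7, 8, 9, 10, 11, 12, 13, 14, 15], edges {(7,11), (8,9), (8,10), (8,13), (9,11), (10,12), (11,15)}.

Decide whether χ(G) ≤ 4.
Yes, G is 4-colorable

A valid 4-coloring: color 1: [8, 11, 12, 14]; color 2: [7, 9, 10, 13, 15].
(χ(G) = 2 ≤ 4.)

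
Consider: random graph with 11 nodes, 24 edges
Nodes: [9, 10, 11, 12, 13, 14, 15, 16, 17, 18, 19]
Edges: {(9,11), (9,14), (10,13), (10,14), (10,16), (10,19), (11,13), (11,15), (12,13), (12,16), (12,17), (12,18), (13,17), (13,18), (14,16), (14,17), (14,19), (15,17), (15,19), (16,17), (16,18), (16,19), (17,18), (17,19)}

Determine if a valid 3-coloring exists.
The clique on vertices [10, 14, 16, 19] has size 4 > 3, so it alone needs 4 colors.

No, G is not 3-colorable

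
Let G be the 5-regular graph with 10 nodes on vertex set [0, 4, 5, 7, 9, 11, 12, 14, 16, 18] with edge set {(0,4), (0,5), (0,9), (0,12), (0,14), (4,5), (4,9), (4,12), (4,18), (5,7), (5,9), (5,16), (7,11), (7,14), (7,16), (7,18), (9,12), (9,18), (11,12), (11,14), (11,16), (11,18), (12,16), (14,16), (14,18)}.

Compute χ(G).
Clique number ω(G) = 4 (lower bound: χ ≥ ω).
The clique on [0, 4, 9, 12] has size 4, forcing χ ≥ 4, and the coloring below uses 4 colors, so χ(G) = 4.
A valid 4-coloring: color 1: [4, 11]; color 2: [0, 16, 18]; color 3: [7, 9]; color 4: [5, 12, 14].

χ(G) = 4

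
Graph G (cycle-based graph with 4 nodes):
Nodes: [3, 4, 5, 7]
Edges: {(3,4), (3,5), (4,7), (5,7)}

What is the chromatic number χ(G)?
χ(G) = 2

Clique number ω(G) = 2 (lower bound: χ ≥ ω).
The graph is bipartite (no odd cycle), so 2 colors suffice: χ(G) = 2.
A valid 2-coloring: color 1: [4, 5]; color 2: [3, 7].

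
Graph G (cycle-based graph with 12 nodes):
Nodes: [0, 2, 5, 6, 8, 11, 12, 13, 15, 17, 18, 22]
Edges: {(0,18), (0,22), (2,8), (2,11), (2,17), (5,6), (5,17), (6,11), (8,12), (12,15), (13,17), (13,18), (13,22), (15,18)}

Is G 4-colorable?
Yes, G is 4-colorable

A valid 4-coloring: color 1: [11, 12, 17, 18, 22]; color 2: [0, 2, 6, 13, 15]; color 3: [5, 8].
(χ(G) = 3 ≤ 4.)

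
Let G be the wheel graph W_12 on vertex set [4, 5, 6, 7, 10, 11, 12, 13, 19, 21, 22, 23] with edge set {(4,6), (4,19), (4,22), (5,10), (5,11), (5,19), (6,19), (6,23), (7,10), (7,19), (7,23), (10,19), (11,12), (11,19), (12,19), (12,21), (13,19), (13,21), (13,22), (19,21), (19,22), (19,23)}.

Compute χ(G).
χ(G) = 4

Clique number ω(G) = 3 (lower bound: χ ≥ ω).
Odd cycle [6, 23, 7, 10, 5, 11, 12, 21, 13, 22, 4] needs 3 colors (χ ≥ 3).
Vertex 19 is adjacent to every vertex of [4, 5, 6, 7, 10, 11, 12, 13, 21, 22, 23], which already need 3 colors among themselves, so 19 needs a new color (χ ≥ 4).
The coloring below uses 4 colors, so χ(G) = 4.
A valid 4-coloring: color 1: [19]; color 2: [5, 6, 7, 12, 22]; color 3: [4, 10, 11, 21, 23]; color 4: [13].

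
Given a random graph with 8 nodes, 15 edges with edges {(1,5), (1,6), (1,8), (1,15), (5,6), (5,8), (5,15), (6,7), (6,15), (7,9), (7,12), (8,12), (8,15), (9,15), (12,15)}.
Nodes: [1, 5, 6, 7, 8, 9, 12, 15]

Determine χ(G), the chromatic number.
χ(G) = 4

Clique number ω(G) = 4 (lower bound: χ ≥ ω).
The clique on [1, 5, 8, 15] has size 4, forcing χ ≥ 4, and the coloring below uses 4 colors, so χ(G) = 4.
A valid 4-coloring: color 1: [7, 15]; color 2: [6, 8, 9]; color 3: [1, 12]; color 4: [5].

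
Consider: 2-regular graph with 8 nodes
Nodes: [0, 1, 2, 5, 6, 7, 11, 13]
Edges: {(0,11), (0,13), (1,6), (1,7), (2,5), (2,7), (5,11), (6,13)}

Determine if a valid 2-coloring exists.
A valid 2-coloring: color 1: [0, 5, 6, 7]; color 2: [1, 2, 11, 13].
(χ(G) = 2 ≤ 2.)

Yes, G is 2-colorable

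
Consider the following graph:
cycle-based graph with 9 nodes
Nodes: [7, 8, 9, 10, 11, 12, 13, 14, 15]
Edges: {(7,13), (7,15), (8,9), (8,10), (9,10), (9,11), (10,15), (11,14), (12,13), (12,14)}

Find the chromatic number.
Clique number ω(G) = 3 (lower bound: χ ≥ ω).
The clique on [8, 9, 10] has size 3, forcing χ ≥ 3, and the coloring below uses 3 colors, so χ(G) = 3.
A valid 3-coloring: color 1: [9, 13, 14, 15]; color 2: [7, 10, 11, 12]; color 3: [8].

χ(G) = 3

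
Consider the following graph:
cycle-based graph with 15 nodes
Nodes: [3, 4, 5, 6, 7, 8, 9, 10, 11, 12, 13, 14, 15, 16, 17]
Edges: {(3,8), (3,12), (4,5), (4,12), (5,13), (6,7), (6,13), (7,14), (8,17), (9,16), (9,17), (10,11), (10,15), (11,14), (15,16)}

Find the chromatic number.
Clique number ω(G) = 2 (lower bound: χ ≥ ω).
Odd cycle [8, 17, 9, 16, 15, 10, 11, 14, 7, 6, 13, 5, 4, 12, 3] needs 3 colors (χ ≥ 3).
The coloring below uses 3 colors, so χ(G) = 3.
A valid 3-coloring: color 1: [7, 8, 9, 11, 12, 13, 15]; color 2: [3, 5, 6, 10, 14, 16, 17]; color 3: [4].

χ(G) = 3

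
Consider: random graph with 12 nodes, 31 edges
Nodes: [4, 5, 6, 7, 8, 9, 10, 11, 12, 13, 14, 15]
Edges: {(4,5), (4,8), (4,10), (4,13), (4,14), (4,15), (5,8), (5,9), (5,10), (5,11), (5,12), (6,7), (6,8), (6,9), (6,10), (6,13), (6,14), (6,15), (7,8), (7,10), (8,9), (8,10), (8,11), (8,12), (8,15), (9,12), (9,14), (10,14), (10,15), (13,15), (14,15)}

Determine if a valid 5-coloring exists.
A valid 5-coloring: color 1: [8, 13, 14]; color 2: [9, 10, 11]; color 3: [4, 6, 12]; color 4: [5, 7, 15].
(χ(G) = 4 ≤ 5.)

Yes, G is 5-colorable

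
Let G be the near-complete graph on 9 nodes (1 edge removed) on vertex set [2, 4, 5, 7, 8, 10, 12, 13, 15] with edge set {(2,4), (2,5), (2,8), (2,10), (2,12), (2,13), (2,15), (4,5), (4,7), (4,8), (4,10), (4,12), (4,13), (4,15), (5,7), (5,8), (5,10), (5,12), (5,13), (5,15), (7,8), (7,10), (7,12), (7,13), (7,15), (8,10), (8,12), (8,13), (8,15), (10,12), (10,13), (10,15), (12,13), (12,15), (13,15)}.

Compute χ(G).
χ(G) = 8

Clique number ω(G) = 8 (lower bound: χ ≥ ω).
The clique on [2, 4, 5, 8, 10, 12, 13, 15] has size 8, forcing χ ≥ 8, and the coloring below uses 8 colors, so χ(G) = 8.
A valid 8-coloring: color 1: [5]; color 2: [15]; color 3: [13]; color 4: [12]; color 5: [4]; color 6: [10]; color 7: [8]; color 8: [2, 7].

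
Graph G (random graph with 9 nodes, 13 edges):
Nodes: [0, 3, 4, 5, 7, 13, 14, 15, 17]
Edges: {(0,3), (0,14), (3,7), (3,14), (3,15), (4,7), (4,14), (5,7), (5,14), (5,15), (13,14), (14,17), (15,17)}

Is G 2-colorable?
The clique on vertices [0, 3, 14] has size 3 > 2, so it alone needs 3 colors.

No, G is not 2-colorable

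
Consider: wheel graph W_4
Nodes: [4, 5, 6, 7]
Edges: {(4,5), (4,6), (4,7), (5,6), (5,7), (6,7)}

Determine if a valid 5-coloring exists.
A valid 5-coloring: color 1: [6]; color 2: [7]; color 3: [4]; color 4: [5].
(χ(G) = 4 ≤ 5.)

Yes, G is 5-colorable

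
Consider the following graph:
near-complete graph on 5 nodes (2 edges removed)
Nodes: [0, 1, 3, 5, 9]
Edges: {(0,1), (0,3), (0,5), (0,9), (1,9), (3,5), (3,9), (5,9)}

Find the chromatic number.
χ(G) = 4

Clique number ω(G) = 4 (lower bound: χ ≥ ω).
The clique on [0, 3, 5, 9] has size 4, forcing χ ≥ 4, and the coloring below uses 4 colors, so χ(G) = 4.
A valid 4-coloring: color 1: [9]; color 2: [0]; color 3: [1, 3]; color 4: [5].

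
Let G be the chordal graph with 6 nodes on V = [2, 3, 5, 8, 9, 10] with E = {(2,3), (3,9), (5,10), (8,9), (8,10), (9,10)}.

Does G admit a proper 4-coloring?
A valid 4-coloring: color 1: [3, 10]; color 2: [2, 5, 9]; color 3: [8].
(χ(G) = 3 ≤ 4.)

Yes, G is 4-colorable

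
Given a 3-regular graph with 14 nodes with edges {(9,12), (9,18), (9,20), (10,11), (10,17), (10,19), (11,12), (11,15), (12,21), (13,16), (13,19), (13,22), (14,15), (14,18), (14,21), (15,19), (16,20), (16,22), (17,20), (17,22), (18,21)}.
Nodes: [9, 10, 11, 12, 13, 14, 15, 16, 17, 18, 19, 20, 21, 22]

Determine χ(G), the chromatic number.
χ(G) = 3

Clique number ω(G) = 3 (lower bound: χ ≥ ω).
The clique on [13, 16, 22] has size 3, forcing χ ≥ 3, and the coloring below uses 3 colors, so χ(G) = 3.
A valid 3-coloring: color 1: [10, 12, 13, 15, 18, 20]; color 2: [9, 11, 16, 17, 19, 21]; color 3: [14, 22].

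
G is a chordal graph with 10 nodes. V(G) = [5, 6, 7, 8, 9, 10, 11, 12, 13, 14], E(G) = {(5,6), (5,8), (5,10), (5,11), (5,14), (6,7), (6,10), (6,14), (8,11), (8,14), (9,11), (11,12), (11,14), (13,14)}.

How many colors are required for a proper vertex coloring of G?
χ(G) = 4

Clique number ω(G) = 4 (lower bound: χ ≥ ω).
The clique on [5, 8, 11, 14] has size 4, forcing χ ≥ 4, and the coloring below uses 4 colors, so χ(G) = 4.
A valid 4-coloring: color 1: [7, 9, 10, 12, 14]; color 2: [5, 13]; color 3: [6, 11]; color 4: [8].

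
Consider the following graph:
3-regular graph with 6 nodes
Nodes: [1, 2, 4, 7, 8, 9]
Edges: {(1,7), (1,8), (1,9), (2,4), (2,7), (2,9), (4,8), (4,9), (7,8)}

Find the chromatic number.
χ(G) = 3

Clique number ω(G) = 3 (lower bound: χ ≥ ω).
The clique on [1, 7, 8] has size 3, forcing χ ≥ 3, and the coloring below uses 3 colors, so χ(G) = 3.
A valid 3-coloring: color 1: [2, 8]; color 2: [7, 9]; color 3: [1, 4].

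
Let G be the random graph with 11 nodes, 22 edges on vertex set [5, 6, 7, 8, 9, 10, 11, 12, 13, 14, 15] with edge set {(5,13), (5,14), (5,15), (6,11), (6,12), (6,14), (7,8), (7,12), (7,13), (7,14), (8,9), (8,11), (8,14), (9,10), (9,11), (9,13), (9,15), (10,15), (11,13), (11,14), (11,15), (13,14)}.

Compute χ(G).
Clique number ω(G) = 3 (lower bound: χ ≥ ω).
The clique on [5, 13, 14] has size 3, forcing χ ≥ 3, and the coloring below uses 3 colors, so χ(G) = 3.
A valid 3-coloring: color 1: [9, 12, 14]; color 2: [5, 7, 10, 11]; color 3: [6, 8, 13, 15].

χ(G) = 3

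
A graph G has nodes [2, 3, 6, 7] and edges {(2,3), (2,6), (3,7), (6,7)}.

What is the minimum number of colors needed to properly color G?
Clique number ω(G) = 2 (lower bound: χ ≥ ω).
The graph is bipartite (no odd cycle), so 2 colors suffice: χ(G) = 2.
A valid 2-coloring: color 1: [3, 6]; color 2: [2, 7].

χ(G) = 2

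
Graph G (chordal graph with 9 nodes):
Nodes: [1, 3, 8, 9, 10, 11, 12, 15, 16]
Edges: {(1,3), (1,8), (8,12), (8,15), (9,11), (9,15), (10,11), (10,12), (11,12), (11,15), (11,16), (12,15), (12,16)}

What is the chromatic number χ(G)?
χ(G) = 3

Clique number ω(G) = 3 (lower bound: χ ≥ ω).
The clique on [8, 12, 15] has size 3, forcing χ ≥ 3, and the coloring below uses 3 colors, so χ(G) = 3.
A valid 3-coloring: color 1: [3, 8, 11]; color 2: [1, 9, 12]; color 3: [10, 15, 16].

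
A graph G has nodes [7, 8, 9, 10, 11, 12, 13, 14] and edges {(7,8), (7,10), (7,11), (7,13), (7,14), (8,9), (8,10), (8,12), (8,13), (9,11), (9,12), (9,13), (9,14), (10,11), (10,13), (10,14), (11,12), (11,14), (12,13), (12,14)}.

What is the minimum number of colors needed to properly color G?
Clique number ω(G) = 4 (lower bound: χ ≥ ω).
The clique on [8, 9, 12, 13] has size 4, forcing χ ≥ 4, and the coloring below uses 4 colors, so χ(G) = 4.
A valid 4-coloring: color 1: [11, 13]; color 2: [7, 9]; color 3: [10, 12]; color 4: [8, 14].

χ(G) = 4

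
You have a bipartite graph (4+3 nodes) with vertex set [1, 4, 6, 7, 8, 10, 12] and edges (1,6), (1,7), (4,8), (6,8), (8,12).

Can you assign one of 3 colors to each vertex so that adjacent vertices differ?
Yes, G is 3-colorable

A valid 3-coloring: color 1: [1, 8, 10]; color 2: [4, 6, 7, 12].
(χ(G) = 2 ≤ 3.)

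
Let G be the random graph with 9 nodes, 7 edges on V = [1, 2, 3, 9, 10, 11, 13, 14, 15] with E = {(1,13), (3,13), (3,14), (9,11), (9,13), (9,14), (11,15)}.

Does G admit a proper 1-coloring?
No, G is not 1-colorable

Edge (1,13) forces its endpoints to differ, so 1 color is not enough.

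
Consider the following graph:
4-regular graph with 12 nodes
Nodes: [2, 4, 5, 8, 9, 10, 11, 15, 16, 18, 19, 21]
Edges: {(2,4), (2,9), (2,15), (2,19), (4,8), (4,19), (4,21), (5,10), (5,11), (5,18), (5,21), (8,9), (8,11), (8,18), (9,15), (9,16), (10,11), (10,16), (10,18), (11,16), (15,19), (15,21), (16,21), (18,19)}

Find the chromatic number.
Clique number ω(G) = 3 (lower bound: χ ≥ ω).
The clique on [2, 9, 15] has size 3, forcing χ ≥ 3, and the coloring below uses 3 colors, so χ(G) = 3.
A valid 3-coloring: color 1: [2, 5, 8, 16]; color 2: [9, 10, 19, 21]; color 3: [4, 11, 15, 18].

χ(G) = 3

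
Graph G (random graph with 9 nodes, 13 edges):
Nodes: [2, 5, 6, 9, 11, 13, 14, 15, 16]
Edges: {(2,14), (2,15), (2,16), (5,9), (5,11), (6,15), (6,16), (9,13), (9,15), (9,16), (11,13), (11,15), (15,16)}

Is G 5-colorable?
Yes, G is 5-colorable

A valid 5-coloring: color 1: [5, 13, 14, 15]; color 2: [11, 16]; color 3: [2, 6, 9].
(χ(G) = 3 ≤ 5.)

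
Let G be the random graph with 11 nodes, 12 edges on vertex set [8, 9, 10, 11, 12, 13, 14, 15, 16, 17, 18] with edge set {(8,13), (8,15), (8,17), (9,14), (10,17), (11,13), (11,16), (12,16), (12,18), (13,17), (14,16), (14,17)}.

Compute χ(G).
Clique number ω(G) = 3 (lower bound: χ ≥ ω).
The clique on [8, 13, 17] has size 3, forcing χ ≥ 3, and the coloring below uses 3 colors, so χ(G) = 3.
A valid 3-coloring: color 1: [9, 15, 16, 17, 18]; color 2: [10, 12, 13, 14]; color 3: [8, 11].

χ(G) = 3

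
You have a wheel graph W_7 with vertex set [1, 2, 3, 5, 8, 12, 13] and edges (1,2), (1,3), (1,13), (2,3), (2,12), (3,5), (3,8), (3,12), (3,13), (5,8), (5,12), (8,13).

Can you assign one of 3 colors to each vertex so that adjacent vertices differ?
A valid 3-coloring: color 1: [3]; color 2: [1, 8, 12]; color 3: [2, 5, 13].
(χ(G) = 3 ≤ 3.)

Yes, G is 3-colorable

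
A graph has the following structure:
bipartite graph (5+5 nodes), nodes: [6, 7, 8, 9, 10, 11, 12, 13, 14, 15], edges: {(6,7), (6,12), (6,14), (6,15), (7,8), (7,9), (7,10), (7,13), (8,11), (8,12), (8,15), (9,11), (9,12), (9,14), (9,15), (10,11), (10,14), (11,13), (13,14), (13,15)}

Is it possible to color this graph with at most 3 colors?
A valid 3-coloring: color 1: [6, 8, 9, 10, 13]; color 2: [7, 11, 12, 14, 15].
(χ(G) = 2 ≤ 3.)

Yes, G is 3-colorable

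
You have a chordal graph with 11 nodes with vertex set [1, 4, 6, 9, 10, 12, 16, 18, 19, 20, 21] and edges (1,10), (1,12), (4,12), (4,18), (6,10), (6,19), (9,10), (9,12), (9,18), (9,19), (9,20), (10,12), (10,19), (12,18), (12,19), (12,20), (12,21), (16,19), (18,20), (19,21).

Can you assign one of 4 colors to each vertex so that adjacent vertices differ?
A valid 4-coloring: color 1: [6, 12, 16]; color 2: [1, 18, 19]; color 3: [4, 9, 21]; color 4: [10, 20].
(χ(G) = 4 ≤ 4.)

Yes, G is 4-colorable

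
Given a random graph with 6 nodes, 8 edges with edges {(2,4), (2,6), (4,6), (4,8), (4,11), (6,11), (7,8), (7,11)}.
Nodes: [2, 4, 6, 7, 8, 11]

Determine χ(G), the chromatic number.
χ(G) = 3

Clique number ω(G) = 3 (lower bound: χ ≥ ω).
The clique on [2, 4, 6] has size 3, forcing χ ≥ 3, and the coloring below uses 3 colors, so χ(G) = 3.
A valid 3-coloring: color 1: [4, 7]; color 2: [6, 8]; color 3: [2, 11].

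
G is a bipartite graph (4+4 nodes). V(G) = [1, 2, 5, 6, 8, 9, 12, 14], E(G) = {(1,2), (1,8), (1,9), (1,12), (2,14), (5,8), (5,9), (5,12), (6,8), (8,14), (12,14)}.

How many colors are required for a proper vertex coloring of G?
Clique number ω(G) = 2 (lower bound: χ ≥ ω).
The graph is bipartite (no odd cycle), so 2 colors suffice: χ(G) = 2.
A valid 2-coloring: color 1: [2, 8, 9, 12]; color 2: [1, 5, 6, 14].

χ(G) = 2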